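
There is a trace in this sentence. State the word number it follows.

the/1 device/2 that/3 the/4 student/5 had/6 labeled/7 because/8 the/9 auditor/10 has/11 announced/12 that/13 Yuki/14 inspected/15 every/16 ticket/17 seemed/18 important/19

7

The displaced element is "the device" (word 2).
It functions as the direct object of "labeled", so the gap sits immediately after word 7 ("labeled").
Base order: The student had labeled the device because the auditor has announced that Yuki inspected every ticket.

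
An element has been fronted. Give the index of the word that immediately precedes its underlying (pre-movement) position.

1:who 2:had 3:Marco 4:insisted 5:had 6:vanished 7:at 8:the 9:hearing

4

The displaced element is "who" (word 1).
It is linked across 1 clause boundary (Ø).
It functions as the subject of "vanished", so the gap sits immediately after word 4 ("insisted").
Base order: Marco had insisted who had vanished at the hearing.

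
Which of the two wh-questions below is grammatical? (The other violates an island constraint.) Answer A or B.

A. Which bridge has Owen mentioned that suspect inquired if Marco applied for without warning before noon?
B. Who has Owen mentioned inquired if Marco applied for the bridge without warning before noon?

In A, the wh-phrase is extracted from inside a wh-island (introduced by "if"), which blocks movement.
In B, the extraction path crosses only that-complement boundaries, which are transparent.
So B is grammatical.

B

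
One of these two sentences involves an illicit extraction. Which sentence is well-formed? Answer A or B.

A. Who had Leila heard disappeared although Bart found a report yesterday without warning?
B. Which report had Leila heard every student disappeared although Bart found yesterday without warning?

A

In B, the wh-phrase is extracted from inside an adjunct island (introduced by "although"), which blocks movement.
In A, the extraction path crosses only that-complement boundaries, which are transparent.
So A is grammatical.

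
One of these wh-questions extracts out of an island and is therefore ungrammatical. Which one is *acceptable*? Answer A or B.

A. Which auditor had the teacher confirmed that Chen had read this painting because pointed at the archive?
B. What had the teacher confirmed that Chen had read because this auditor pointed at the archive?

B

In A, the wh-phrase is extracted from inside an adjunct island (introduced by "because"), which blocks movement.
In B, the extraction path crosses only that-complement boundaries, which are transparent.
So B is grammatical.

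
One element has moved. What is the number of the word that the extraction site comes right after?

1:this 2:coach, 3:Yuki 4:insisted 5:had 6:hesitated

The displaced element is "this coach" (word 2).
It is linked across 1 clause boundary (Ø).
It functions as the subject of "hesitated", so the gap sits immediately after word 4 ("insisted").
Base order: Yuki insisted that this coach had hesitated.

4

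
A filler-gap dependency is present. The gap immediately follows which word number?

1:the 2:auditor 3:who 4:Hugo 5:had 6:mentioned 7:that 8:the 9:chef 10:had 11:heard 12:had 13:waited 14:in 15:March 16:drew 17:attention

The displaced element is "the auditor" (word 2).
It is linked across 2 clause boundaries (that → Ø).
It functions as the subject of "waited", so the gap sits immediately after word 11 ("heard").
Base order: Hugo had mentioned that the chef had heard that the auditor had waited in March.

11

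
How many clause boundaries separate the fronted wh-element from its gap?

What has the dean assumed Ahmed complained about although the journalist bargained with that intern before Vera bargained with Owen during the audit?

"what" is extracted from the PP object of "complained".
Boundaries crossed, outermost first: [Ø] — 1 in total.

1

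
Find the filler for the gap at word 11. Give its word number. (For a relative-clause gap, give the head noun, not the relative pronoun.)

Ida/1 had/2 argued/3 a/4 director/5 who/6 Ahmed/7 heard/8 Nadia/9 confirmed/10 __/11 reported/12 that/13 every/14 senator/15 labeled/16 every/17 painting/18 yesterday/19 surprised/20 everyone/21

The gap at 11 is the subject of "reported", inside a relative clause.
The relative pronoun is "who" (word 6); it is bound by the head noun immediately before it.
Its filler is the head noun "director", at word 5.

5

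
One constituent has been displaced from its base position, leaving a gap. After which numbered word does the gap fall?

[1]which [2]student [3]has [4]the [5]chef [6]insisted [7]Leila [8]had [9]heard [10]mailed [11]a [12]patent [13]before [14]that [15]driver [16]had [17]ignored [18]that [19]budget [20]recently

9

The displaced element is "which student" (word 2).
It is linked across 2 clause boundaries (Ø → Ø).
It functions as the subject of "mailed", so the gap sits immediately after word 9 ("heard").
Base order: The chef has insisted Leila had heard that which student mailed a patent before that driver had ignored that budget recently.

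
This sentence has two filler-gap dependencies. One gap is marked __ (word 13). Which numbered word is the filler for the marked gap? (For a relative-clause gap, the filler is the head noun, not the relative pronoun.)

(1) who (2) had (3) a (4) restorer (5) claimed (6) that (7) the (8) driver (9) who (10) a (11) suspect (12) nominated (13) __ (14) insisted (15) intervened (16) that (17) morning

The marked gap is inside the relative clause, the direct object of "nominated".
Its filler is the head noun "driver" (via "who"), at word 8.
(The other dependency links word 1 to a gap after word 14.)

8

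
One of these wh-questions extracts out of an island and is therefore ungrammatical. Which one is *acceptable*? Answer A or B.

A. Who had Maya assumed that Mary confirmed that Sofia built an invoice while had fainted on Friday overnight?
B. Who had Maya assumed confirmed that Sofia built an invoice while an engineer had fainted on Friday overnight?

B

In A, the wh-phrase is extracted from inside an adjunct island (introduced by "while"), which blocks movement.
In B, the extraction path crosses only that-complement boundaries, which are transparent.
So B is grammatical.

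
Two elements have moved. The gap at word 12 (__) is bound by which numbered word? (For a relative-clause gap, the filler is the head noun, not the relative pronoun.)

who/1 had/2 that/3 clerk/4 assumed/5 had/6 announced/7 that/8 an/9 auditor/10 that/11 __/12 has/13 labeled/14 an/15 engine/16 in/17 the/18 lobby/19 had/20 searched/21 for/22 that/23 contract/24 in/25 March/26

The marked gap is inside the relative clause, the subject of "labeled".
Its filler is the head noun "auditor" (via "that"), at word 10.
(The other dependency links word 1 to a gap after word 5.)

10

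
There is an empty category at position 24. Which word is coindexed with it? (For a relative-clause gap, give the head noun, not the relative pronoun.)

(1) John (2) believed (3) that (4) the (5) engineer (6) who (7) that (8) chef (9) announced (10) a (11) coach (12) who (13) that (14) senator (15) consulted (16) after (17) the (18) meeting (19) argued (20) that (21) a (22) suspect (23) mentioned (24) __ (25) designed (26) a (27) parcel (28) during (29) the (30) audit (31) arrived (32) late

The gap at 24 is the subject of "designed", inside a relative clause.
The relative pronoun is "who" (word 6); it is bound by the head noun immediately before it.
Its filler is the head noun "engineer", at word 5.

5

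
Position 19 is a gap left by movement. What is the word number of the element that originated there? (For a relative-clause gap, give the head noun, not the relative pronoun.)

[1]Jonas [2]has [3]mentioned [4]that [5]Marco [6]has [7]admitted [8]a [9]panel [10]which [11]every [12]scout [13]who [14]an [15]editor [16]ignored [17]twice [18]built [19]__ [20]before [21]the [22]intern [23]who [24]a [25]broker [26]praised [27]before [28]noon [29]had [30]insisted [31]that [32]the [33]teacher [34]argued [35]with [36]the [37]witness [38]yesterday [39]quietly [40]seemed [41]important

The gap at 19 is the object of "built", inside a relative clause.
The relative pronoun is "which" (word 10); it is bound by the head noun immediately before it.
Its filler is the head noun "panel", at word 9.

9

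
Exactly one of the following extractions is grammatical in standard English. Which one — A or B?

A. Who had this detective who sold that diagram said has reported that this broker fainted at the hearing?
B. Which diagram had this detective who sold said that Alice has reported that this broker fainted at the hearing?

A

In B, the wh-phrase is extracted from inside a complex-NP island (relative clause) (introduced by "who"), which blocks movement.
In A, the extraction path crosses only that-complement boundaries, which are transparent.
So A is grammatical.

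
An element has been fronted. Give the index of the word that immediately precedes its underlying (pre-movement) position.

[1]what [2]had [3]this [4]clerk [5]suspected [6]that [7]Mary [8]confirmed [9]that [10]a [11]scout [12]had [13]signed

13

The displaced element is "what" (word 1).
It is linked across 2 clause boundaries (that → that).
It functions as the direct object of "signed", so the gap sits immediately after word 13 ("signed").
Base order: This clerk had suspected that Mary confirmed that a scout had signed what.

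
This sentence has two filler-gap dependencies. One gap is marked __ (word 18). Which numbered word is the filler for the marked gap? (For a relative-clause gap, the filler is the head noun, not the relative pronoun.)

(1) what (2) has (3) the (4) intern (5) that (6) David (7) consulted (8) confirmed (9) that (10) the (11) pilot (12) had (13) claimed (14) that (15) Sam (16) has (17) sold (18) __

The marked gap is the direct object of "sold".
Its filler is the fronted wh-phrase "what", at word 1.
(The other dependency links word 4 to a gap after word 7.)

1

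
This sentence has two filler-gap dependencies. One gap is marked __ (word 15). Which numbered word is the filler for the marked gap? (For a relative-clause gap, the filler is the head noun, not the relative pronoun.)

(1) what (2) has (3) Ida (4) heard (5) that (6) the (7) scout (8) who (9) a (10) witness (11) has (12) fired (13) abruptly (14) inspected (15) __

The marked gap is the direct object of "inspected".
Its filler is the fronted wh-phrase "what", at word 1.
(The other dependency links word 7 to a gap after word 12.)

1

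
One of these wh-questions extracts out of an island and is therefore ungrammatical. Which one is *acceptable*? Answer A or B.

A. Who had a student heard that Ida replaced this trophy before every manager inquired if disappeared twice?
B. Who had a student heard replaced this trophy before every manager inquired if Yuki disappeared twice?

B

In A, the wh-phrase is extracted from inside an adjunct island (introduced by "before"), which blocks movement.
In B, the extraction path crosses only that-complement boundaries, which are transparent.
So B is grammatical.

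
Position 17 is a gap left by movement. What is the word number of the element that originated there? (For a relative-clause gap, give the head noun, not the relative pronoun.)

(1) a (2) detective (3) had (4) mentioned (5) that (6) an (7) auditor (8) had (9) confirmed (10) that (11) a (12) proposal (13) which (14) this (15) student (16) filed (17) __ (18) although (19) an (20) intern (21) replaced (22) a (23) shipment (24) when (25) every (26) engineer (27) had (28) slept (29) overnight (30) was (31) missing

The gap at 17 is the object of "filed", inside a relative clause.
The relative pronoun is "which" (word 13); it is bound by the head noun immediately before it.
Its filler is the head noun "proposal", at word 12.

12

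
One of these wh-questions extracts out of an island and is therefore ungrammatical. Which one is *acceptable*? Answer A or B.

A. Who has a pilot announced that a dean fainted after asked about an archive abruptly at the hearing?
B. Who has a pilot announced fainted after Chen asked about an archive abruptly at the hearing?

In A, the wh-phrase is extracted from inside an adjunct island (introduced by "after"), which blocks movement.
In B, the extraction path crosses only that-complement boundaries, which are transparent.
So B is grammatical.

B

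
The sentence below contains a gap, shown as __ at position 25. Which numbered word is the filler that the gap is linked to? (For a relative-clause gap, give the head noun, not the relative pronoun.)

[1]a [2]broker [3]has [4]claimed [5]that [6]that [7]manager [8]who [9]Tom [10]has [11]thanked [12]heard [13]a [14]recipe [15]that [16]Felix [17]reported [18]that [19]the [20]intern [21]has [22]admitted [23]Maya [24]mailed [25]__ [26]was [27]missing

14

The gap at 25 is the object of "mailed", inside a relative clause.
The relative pronoun is "that" (word 15); it is bound by the head noun immediately before it.
Its filler is the head noun "recipe", at word 14.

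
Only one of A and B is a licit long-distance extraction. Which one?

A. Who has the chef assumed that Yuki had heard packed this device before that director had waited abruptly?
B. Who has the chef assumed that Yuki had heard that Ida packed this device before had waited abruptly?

In B, the wh-phrase is extracted from inside an adjunct island (introduced by "before"), which blocks movement.
In A, the extraction path crosses only that-complement boundaries, which are transparent.
So A is grammatical.

A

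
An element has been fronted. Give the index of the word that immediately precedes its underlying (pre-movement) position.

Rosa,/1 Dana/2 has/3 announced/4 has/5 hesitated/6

The displaced element is "Rosa" (word 1).
It is linked across 1 clause boundary (Ø).
It functions as the subject of "hesitated", so the gap sits immediately after word 4 ("announced").
Base order: Dana has announced that Rosa has hesitated.

4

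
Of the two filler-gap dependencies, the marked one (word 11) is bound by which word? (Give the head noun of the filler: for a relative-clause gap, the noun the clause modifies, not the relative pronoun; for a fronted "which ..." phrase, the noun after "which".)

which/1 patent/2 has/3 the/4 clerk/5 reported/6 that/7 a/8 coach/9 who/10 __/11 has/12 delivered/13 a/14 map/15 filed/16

The marked gap is inside the relative clause, the subject of "delivered".
Its filler is the head noun "coach" (via "who"), at word 9.
(The other dependency links word 2 to a gap after word 16.)

9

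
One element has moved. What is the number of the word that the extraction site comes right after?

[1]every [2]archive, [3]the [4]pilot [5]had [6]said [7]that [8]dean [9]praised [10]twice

9

The displaced element is "every archive" (word 2).
It is linked across 1 clause boundary (Ø).
It functions as the direct object of "praised", so the gap sits immediately after word 9 ("praised").
Base order: The pilot had said that dean praised every archive twice.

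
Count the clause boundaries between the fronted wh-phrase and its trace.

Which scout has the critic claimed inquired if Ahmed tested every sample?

1

"which scout" is extracted from the subject of "inquired".
Boundaries crossed, outermost first: [Ø] — 1 in total.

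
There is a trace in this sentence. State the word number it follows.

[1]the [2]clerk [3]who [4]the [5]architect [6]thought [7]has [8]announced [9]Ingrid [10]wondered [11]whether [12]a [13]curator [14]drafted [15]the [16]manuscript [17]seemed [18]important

6

The displaced element is "the clerk" (word 2).
It is linked across 1 clause boundary (Ø).
It functions as the subject of "announced", so the gap sits immediately after word 6 ("thought").
Base order: The architect thought that the clerk has announced Ingrid wondered whether a curator drafted the manuscript.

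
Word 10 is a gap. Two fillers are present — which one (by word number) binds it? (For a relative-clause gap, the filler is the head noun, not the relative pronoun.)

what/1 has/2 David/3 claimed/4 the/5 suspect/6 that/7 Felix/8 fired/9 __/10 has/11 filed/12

6

The marked gap is inside the relative clause, the direct object of "fired".
Its filler is the head noun "suspect" (via "that"), at word 6.
(The other dependency links word 1 to a gap after word 12.)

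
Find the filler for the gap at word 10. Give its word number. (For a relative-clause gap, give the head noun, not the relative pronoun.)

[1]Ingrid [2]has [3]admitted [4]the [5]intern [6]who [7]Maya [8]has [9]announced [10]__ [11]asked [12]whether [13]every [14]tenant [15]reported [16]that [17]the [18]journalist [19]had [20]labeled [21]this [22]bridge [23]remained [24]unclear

The gap at 10 is the subject of "asked", inside a relative clause.
The relative pronoun is "who" (word 6); it is bound by the head noun immediately before it.
Its filler is the head noun "intern", at word 5.

5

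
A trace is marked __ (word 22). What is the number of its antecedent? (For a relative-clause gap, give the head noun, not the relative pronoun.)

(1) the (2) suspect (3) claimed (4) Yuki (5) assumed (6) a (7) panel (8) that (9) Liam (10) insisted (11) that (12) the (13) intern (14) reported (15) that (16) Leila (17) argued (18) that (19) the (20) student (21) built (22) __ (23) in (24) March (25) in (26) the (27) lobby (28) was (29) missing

The gap at 22 is the object of "built", inside a relative clause.
The relative pronoun is "that" (word 8); it is bound by the head noun immediately before it.
Its filler is the head noun "panel", at word 7.

7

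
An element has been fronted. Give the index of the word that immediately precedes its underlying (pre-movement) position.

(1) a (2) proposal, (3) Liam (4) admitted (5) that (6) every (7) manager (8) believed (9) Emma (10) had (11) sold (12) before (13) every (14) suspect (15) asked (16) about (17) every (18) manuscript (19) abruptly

11

The displaced element is "a proposal" (word 2).
It is linked across 2 clause boundaries (that → Ø).
It functions as the direct object of "sold", so the gap sits immediately after word 11 ("sold").
Base order: Liam admitted that every manager believed Emma had sold a proposal before every suspect asked about every manuscript abruptly.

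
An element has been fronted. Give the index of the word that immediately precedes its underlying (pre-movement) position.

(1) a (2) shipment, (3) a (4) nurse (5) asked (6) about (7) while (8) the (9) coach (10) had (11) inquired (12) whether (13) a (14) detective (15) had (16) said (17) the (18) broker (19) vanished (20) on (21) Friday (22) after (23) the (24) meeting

The displaced element is "a shipment" (word 2).
It functions as the object of the preposition "about" of "asked", so the gap sits immediately after word 6 ("about").
Base order: A nurse asked about a shipment while the coach had inquired whether a detective had said the broker vanished on Friday after the meeting.

6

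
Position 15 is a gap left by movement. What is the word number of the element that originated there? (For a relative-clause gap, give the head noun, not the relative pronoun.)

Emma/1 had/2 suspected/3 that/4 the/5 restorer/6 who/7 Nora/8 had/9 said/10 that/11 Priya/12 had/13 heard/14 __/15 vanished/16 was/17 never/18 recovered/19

The gap at 15 is the subject of "vanished", inside a relative clause.
The relative pronoun is "who" (word 7); it is bound by the head noun immediately before it.
Its filler is the head noun "restorer", at word 6.

6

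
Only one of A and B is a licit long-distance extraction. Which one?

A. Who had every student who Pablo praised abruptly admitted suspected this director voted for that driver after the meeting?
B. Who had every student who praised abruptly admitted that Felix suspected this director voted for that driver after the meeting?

A

In B, the wh-phrase is extracted from inside a complex-NP island (relative clause) (introduced by "who"), which blocks movement.
In A, the extraction path crosses only that-complement boundaries, which are transparent.
So A is grammatical.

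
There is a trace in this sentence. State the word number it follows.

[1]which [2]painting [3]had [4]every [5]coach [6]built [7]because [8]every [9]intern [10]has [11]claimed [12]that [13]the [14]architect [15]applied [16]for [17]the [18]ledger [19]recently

6

The displaced element is "which painting" (word 2).
It functions as the direct object of "built", so the gap sits immediately after word 6 ("built").
Base order: Every coach had built which painting because every intern has claimed that the architect applied for the ledger recently.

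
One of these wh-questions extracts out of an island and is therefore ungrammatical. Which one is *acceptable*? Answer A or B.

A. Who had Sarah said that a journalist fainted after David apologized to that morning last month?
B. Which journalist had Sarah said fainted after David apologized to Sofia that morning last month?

In A, the wh-phrase is extracted from inside an adjunct island (introduced by "after"), which blocks movement.
In B, the extraction path crosses only that-complement boundaries, which are transparent.
So B is grammatical.

B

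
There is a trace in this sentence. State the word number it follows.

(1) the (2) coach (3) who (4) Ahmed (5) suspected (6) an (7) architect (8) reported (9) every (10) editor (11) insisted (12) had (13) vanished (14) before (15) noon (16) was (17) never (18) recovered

11

The displaced element is "the coach" (word 2).
It is linked across 3 clause boundaries (Ø → Ø → Ø).
It functions as the subject of "vanished", so the gap sits immediately after word 11 ("insisted").
Base order: Ahmed suspected an architect reported every editor insisted that the coach had vanished before noon.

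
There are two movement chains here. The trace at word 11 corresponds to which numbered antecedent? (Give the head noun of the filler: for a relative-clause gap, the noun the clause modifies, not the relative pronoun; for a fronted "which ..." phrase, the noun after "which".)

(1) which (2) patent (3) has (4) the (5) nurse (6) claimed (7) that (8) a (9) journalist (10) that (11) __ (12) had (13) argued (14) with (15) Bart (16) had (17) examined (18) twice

9

The marked gap is inside the relative clause, the subject of "argued".
Its filler is the head noun "journalist" (via "that"), at word 9.
(The other dependency links word 2 to a gap after word 17.)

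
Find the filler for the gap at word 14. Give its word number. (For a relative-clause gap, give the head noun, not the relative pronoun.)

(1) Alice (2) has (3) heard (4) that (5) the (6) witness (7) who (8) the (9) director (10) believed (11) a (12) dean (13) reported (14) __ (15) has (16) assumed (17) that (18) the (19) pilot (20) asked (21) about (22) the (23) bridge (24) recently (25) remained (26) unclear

The gap at 14 is the subject of "assumed", inside a relative clause.
The relative pronoun is "who" (word 7); it is bound by the head noun immediately before it.
Its filler is the head noun "witness", at word 6.

6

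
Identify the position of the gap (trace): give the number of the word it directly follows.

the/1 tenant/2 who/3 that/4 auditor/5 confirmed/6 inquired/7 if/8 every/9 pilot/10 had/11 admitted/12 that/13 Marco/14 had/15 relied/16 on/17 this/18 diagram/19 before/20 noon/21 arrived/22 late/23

The displaced element is "the tenant" (word 2).
It is linked across 1 clause boundary (Ø).
It functions as the subject of "inquired", so the gap sits immediately after word 6 ("confirmed").
Base order: That auditor confirmed that the tenant inquired if every pilot had admitted that Marco had relied on this diagram before noon.

6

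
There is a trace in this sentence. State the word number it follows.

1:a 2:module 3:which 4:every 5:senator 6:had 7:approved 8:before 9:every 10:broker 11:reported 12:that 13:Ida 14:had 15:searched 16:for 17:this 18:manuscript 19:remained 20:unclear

The displaced element is "a module" (word 2).
It functions as the direct object of "approved", so the gap sits immediately after word 7 ("approved").
Base order: Every senator had approved a module before every broker reported that Ida had searched for this manuscript.

7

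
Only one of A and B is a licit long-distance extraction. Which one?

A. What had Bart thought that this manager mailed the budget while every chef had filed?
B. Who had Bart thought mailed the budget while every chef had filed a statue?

B

In A, the wh-phrase is extracted from inside an adjunct island (introduced by "while"), which blocks movement.
In B, the extraction path crosses only that-complement boundaries, which are transparent.
So B is grammatical.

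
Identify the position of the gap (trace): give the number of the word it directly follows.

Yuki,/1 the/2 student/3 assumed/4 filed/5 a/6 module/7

4

The displaced element is "Yuki" (word 1).
It is linked across 1 clause boundary (Ø).
It functions as the subject of "filed", so the gap sits immediately after word 4 ("assumed").
Base order: The student assumed Yuki filed a module.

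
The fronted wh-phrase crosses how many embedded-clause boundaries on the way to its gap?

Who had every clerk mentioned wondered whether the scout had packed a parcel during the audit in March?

"who" is extracted from the subject of "wondered".
Boundaries crossed, outermost first: [Ø] — 1 in total.

1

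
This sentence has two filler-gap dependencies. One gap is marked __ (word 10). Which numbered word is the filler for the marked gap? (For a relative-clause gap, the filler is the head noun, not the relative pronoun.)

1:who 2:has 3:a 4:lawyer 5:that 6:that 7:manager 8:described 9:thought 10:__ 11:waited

The marked gap is the subject of "waited".
Its filler is the fronted wh-phrase "who", at word 1.
(The other dependency links word 4 to a gap after word 8.)

1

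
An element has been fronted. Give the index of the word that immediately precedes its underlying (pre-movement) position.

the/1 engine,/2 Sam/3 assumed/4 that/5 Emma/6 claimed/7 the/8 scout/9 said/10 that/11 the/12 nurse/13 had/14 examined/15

15

The displaced element is "the engine" (word 2).
It is linked across 3 clause boundaries (that → Ø → that).
It functions as the direct object of "examined", so the gap sits immediately after word 15 ("examined").
Base order: Sam assumed that Emma claimed the scout said that the nurse had examined the engine.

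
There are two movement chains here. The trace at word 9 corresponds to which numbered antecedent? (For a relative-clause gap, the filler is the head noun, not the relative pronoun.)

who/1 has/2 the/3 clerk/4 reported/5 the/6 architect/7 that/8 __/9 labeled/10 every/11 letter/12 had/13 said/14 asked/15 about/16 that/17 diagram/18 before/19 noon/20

The marked gap is inside the relative clause, the subject of "labeled".
Its filler is the head noun "architect" (via "that"), at word 7.
(The other dependency links word 1 to a gap after word 14.)

7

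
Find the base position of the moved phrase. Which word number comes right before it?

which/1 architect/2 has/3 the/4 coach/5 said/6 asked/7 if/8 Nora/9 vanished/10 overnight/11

The displaced element is "which architect" (word 2).
It is linked across 1 clause boundary (Ø).
It functions as the subject of "asked", so the gap sits immediately after word 6 ("said").
Base order: The coach has said that which architect asked if Nora vanished overnight.

6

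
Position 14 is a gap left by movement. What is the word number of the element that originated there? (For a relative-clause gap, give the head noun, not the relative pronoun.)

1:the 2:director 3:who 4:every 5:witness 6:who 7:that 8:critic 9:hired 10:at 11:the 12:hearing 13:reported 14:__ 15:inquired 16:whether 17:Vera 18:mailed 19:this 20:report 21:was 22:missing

2

The gap at 14 is the subject of "inquired", inside a relative clause.
The relative pronoun is "who" (word 3); it is bound by the head noun immediately before it.
Its filler is the head noun "director", at word 2.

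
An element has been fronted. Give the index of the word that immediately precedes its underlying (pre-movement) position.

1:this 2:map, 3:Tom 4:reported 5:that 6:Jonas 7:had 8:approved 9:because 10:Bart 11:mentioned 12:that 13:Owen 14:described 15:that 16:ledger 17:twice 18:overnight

The displaced element is "this map" (word 2).
It is linked across 1 clause boundary (that).
It functions as the direct object of "approved", so the gap sits immediately after word 8 ("approved").
Base order: Tom reported that Jonas had approved this map because Bart mentioned that Owen described that ledger twice overnight.

8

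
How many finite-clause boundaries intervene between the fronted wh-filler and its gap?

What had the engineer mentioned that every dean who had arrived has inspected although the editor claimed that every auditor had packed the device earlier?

1

"what" is extracted from the object of "inspected".
Boundaries crossed, outermost first: [that] — 1 in total.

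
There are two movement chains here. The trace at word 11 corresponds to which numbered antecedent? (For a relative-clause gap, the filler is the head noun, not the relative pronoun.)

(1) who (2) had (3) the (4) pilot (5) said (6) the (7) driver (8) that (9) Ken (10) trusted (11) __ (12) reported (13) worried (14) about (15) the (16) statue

The marked gap is inside the relative clause, the direct object of "trusted".
Its filler is the head noun "driver" (via "that"), at word 7.
(The other dependency links word 1 to a gap after word 12.)

7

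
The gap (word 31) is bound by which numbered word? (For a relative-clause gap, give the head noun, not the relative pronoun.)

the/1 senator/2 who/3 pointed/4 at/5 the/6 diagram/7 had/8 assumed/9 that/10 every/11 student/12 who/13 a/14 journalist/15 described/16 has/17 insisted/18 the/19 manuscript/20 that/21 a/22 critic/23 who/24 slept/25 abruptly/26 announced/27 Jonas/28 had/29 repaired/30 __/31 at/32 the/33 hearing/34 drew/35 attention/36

20

The gap at 31 is the object of "repaired", inside a relative clause.
The relative pronoun is "that" (word 21); it is bound by the head noun immediately before it.
Its filler is the head noun "manuscript", at word 20.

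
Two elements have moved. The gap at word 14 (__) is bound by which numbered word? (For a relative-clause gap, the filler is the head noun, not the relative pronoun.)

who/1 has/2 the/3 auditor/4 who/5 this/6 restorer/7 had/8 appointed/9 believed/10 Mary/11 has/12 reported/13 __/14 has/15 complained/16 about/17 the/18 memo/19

The marked gap is the subject of "complained".
Its filler is the fronted wh-phrase "who", at word 1.
(The other dependency links word 4 to a gap after word 9.)

1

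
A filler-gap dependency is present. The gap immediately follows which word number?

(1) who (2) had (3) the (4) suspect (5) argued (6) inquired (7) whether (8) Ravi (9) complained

The displaced element is "who" (word 1).
It is linked across 1 clause boundary (Ø).
It functions as the subject of "inquired", so the gap sits immediately after word 5 ("argued").
Base order: The suspect had argued that who inquired whether Ravi complained.

5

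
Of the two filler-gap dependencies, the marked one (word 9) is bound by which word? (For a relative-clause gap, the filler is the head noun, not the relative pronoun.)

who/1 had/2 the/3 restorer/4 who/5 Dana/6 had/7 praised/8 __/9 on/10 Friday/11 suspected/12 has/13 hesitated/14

The marked gap is inside the relative clause, the direct object of "praised".
Its filler is the head noun "restorer" (via "who"), at word 4.
(The other dependency links word 1 to a gap after word 12.)

4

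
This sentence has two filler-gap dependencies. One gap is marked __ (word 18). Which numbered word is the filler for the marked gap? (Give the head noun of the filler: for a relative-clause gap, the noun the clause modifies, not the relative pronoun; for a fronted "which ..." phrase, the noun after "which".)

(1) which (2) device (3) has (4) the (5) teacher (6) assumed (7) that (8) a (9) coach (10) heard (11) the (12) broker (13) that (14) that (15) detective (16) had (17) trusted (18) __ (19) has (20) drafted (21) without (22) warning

The marked gap is inside the relative clause, the direct object of "trusted".
Its filler is the head noun "broker" (via "that"), at word 12.
(The other dependency links word 2 to a gap after word 20.)

12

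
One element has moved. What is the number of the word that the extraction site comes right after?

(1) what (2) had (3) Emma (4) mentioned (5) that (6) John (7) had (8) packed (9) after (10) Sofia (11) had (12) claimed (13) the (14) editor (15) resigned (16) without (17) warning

The displaced element is "what" (word 1).
It is linked across 1 clause boundary (that).
It functions as the direct object of "packed", so the gap sits immediately after word 8 ("packed").
Base order: Emma had mentioned that John had packed what after Sofia had claimed the editor resigned without warning.

8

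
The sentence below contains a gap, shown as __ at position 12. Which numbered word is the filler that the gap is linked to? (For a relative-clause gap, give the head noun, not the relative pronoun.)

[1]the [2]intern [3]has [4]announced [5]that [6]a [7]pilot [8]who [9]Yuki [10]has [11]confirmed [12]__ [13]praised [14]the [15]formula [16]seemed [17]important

The gap at 12 is the subject of "praised", inside a relative clause.
The relative pronoun is "who" (word 8); it is bound by the head noun immediately before it.
Its filler is the head noun "pilot", at word 7.

7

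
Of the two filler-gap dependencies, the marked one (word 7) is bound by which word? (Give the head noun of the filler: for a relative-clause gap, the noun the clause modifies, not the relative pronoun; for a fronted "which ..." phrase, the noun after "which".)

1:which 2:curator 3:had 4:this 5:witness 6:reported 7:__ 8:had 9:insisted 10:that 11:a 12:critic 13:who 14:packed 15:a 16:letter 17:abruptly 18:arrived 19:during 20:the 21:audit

2

The marked gap is the subject of "insisted".
Its filler is the fronted wh-phrase "which curator", at word 2.
(The other dependency links word 12 to a gap after word 13.)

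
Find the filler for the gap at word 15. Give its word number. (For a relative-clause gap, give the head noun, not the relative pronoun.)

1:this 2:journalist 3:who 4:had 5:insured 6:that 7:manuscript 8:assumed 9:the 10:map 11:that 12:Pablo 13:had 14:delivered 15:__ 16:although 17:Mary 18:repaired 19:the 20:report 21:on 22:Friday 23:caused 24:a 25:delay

10

The gap at 15 is the object of "delivered", inside a relative clause.
The relative pronoun is "that" (word 11); it is bound by the head noun immediately before it.
Its filler is the head noun "map", at word 10.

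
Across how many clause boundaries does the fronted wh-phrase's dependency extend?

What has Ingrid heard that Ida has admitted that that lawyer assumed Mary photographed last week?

"what" is extracted from the object of "photographed".
Boundaries crossed, outermost first: [that], [that], [Ø] — 3 in total.

3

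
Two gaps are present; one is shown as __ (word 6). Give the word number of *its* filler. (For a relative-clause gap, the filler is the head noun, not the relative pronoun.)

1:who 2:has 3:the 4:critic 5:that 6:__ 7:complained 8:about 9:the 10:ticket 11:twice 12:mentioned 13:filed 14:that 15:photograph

4

The marked gap is inside the relative clause, the subject of "complained".
Its filler is the head noun "critic" (via "that"), at word 4.
(The other dependency links word 1 to a gap after word 12.)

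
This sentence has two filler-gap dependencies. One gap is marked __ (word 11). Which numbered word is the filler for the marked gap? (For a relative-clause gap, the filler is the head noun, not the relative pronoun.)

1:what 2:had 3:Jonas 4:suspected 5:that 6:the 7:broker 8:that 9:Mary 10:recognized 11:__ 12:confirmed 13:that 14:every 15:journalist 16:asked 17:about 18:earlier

7

The marked gap is inside the relative clause, the direct object of "recognized".
Its filler is the head noun "broker" (via "that"), at word 7.
(The other dependency links word 1 to a gap after word 17.)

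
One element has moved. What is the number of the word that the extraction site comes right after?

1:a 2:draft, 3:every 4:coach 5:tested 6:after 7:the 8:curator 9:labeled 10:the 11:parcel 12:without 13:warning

The displaced element is "a draft" (word 2).
It functions as the direct object of "tested", so the gap sits immediately after word 5 ("tested").
Base order: Every coach tested a draft after the curator labeled the parcel without warning.

5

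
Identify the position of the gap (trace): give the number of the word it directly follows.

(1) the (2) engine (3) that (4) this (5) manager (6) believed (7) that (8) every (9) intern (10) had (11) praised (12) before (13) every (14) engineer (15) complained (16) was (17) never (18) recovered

11

The displaced element is "the engine" (word 2).
It is linked across 1 clause boundary (that).
It functions as the direct object of "praised", so the gap sits immediately after word 11 ("praised").
Base order: This manager believed that every intern had praised the engine before every engineer complained.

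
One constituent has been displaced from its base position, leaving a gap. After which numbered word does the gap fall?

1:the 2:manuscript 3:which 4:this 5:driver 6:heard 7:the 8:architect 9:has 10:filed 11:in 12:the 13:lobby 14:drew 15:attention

The displaced element is "the manuscript" (word 2).
It is linked across 1 clause boundary (Ø).
It functions as the direct object of "filed", so the gap sits immediately after word 10 ("filed").
Base order: This driver heard the architect has filed the manuscript in the lobby.

10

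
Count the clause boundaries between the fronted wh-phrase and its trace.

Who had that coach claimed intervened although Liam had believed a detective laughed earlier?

1

"who" is extracted from the subject of "intervened".
Boundaries crossed, outermost first: [Ø] — 1 in total.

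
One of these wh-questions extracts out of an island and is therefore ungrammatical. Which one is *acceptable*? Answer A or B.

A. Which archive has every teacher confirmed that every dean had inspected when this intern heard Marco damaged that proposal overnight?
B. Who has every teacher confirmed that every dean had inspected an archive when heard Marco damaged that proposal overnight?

A

In B, the wh-phrase is extracted from inside an adjunct island (introduced by "when"), which blocks movement.
In A, the extraction path crosses only that-complement boundaries, which are transparent.
So A is grammatical.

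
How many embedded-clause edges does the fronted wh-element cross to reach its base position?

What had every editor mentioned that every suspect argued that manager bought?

"what" is extracted from the object of "bought".
Boundaries crossed, outermost first: [that], [Ø] — 2 in total.

2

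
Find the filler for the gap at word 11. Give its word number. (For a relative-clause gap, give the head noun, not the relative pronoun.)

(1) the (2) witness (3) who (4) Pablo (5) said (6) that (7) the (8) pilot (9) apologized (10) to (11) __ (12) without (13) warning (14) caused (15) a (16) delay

2

The gap at 11 is the prepositional object of "apologized", inside a relative clause.
The relative pronoun is "who" (word 3); it is bound by the head noun immediately before it.
Its filler is the head noun "witness", at word 2.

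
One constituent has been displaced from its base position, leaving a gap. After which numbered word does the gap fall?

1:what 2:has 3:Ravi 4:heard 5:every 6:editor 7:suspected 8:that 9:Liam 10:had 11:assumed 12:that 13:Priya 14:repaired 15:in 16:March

The displaced element is "what" (word 1).
It is linked across 3 clause boundaries (Ø → that → that).
It functions as the direct object of "repaired", so the gap sits immediately after word 14 ("repaired").
Base order: Ravi has heard every editor suspected that Liam had assumed that Priya repaired what in March.

14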